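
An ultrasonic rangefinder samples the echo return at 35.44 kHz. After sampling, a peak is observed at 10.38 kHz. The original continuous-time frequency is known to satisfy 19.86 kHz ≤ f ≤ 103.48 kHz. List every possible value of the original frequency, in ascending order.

25.06 kHz, 45.82 kHz, 60.5 kHz, 81.26 kHz, 95.94 kHz

Frequencies that alias to 10.38 kHz are k·fs ± 10.38 kHz for integer k ≥ 0.
k=0: 10.38 kHz.
k=1: 25.06 kHz, 45.82 kHz.
k=2: 60.5 kHz, 81.26 kHz.
k=3: 95.94 kHz, 116.7 kHz.
k=4: 131.38 kHz, 152.14 kHz.
Within [19.86 kHz, 103.48 kHz]: 25.06 kHz, 45.82 kHz, 60.5 kHz, 81.26 kHz, 95.94 kHz.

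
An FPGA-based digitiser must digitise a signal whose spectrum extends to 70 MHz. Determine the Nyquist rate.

Nyquist rate = 2 × 70 MHz = 140 MHz.

140 MHz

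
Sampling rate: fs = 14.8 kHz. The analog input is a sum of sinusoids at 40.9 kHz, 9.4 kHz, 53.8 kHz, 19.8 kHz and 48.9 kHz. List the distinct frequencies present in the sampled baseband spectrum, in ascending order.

fs/2 = 7.4 kHz.
40.9 kHz mod fs = 11.3 kHz.
11.3 kHz > fs/2 = 7.4 kHz, folds to fs − 11.3 kHz = 3.5 kHz.
9.4 kHz > fs/2 = 7.4 kHz, folds to fs − 9.4 kHz = 5.4 kHz.
53.8 kHz mod fs = 9.4 kHz.
9.4 kHz > fs/2 = 7.4 kHz, folds to fs − 9.4 kHz = 5.4 kHz.
19.8 kHz mod fs = 5 kHz.
5 kHz ≤ fs/2 = 7.4 kHz, appears at 5 kHz.
48.9 kHz mod fs = 4.5 kHz.
4.5 kHz ≤ fs/2 = 7.4 kHz, appears at 4.5 kHz.
Distinct values: {3.5 kHz, 4.5 kHz, 5 kHz, 5.4 kHz}.

3.5 kHz, 4.5 kHz, 5 kHz, 5.4 kHz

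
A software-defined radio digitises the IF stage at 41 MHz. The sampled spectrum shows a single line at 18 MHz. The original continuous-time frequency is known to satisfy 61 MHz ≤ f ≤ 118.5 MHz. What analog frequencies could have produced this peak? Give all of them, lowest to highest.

Frequencies that alias to 18 MHz are k·fs ± 18 MHz for integer k ≥ 0.
k=0: 18 MHz.
k=1: 23 MHz, 59 MHz.
k=2: 64 MHz, 100 MHz.
k=3: 105 MHz, 141 MHz.
k=4: 146 MHz, 182 MHz.
Within [61 MHz, 118.5 MHz]: 64 MHz, 100 MHz, 105 MHz.

64 MHz, 100 MHz, 105 MHz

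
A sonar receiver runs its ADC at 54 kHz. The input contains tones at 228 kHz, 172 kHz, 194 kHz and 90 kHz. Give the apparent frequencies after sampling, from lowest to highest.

fs/2 = 27 kHz.
228 kHz mod fs = 12 kHz.
12 kHz ≤ fs/2 = 27 kHz, appears at 12 kHz.
172 kHz mod fs = 10 kHz.
10 kHz ≤ fs/2 = 27 kHz, appears at 10 kHz.
194 kHz mod fs = 32 kHz.
32 kHz > fs/2 = 27 kHz, folds to fs − 32 kHz = 22 kHz.
90 kHz mod fs = 36 kHz.
36 kHz > fs/2 = 27 kHz, folds to fs − 36 kHz = 18 kHz.
Distinct values: {10 kHz, 12 kHz, 18 kHz, 22 kHz}.

10 kHz, 12 kHz, 18 kHz, 22 kHz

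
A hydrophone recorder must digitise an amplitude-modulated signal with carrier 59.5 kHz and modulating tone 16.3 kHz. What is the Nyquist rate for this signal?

AM sidebands sit at fc ± fm = 43.2 kHz and 75.8 kHz.
Highest-frequency component: 75.8 kHz.
Nyquist rate = 2 × 75.8 kHz = 151.6 kHz.

151.6 kHz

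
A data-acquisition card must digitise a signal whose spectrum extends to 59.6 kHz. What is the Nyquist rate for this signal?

Nyquist rate = 2 × 59.6 kHz = 119.2 kHz.

119.2 kHz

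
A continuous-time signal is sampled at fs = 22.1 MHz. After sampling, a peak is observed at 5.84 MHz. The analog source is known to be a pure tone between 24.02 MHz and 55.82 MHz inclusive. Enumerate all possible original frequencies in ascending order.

27.94 MHz, 38.36 MHz, 50.04 MHz

Frequencies that alias to 5.84 MHz are k·fs ± 5.84 MHz for integer k ≥ 0.
k=0: 5.84 MHz.
k=1: 16.26 MHz, 27.94 MHz.
k=2: 38.36 MHz, 50.04 MHz.
k=3: 60.46 MHz, 72.14 MHz.
Within [24.02 MHz, 55.82 MHz]: 27.94 MHz, 38.36 MHz, 50.04 MHz.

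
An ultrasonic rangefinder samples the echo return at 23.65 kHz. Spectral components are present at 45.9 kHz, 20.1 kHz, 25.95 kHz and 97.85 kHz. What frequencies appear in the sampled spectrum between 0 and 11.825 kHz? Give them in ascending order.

1.4 kHz, 2.3 kHz, 3.25 kHz, 3.55 kHz

fs/2 = 11.825 kHz.
45.9 kHz mod fs = 22.25 kHz.
22.25 kHz > fs/2 = 11.825 kHz, folds to fs − 22.25 kHz = 1.4 kHz.
20.1 kHz > fs/2 = 11.825 kHz, folds to fs − 20.1 kHz = 3.55 kHz.
25.95 kHz mod fs = 2.3 kHz.
2.3 kHz ≤ fs/2 = 11.825 kHz, appears at 2.3 kHz.
97.85 kHz mod fs = 3.25 kHz.
3.25 kHz ≤ fs/2 = 11.825 kHz, appears at 3.25 kHz.
Distinct values: {1.4 kHz, 2.3 kHz, 3.25 kHz, 3.55 kHz}.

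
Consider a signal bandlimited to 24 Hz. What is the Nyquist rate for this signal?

Nyquist rate = 2 × 24 Hz = 48 Hz.

48 Hz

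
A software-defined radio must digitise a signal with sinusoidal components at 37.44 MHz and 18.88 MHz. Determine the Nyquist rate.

Highest-frequency component: 37.44 MHz.
Nyquist rate = 2 × 37.44 MHz = 74.88 MHz.

74.88 MHz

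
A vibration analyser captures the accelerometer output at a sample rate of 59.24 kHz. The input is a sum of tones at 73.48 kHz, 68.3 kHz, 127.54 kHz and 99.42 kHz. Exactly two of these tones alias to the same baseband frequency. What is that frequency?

9.06 kHz

fs/2 = 29.62 kHz.
73.48 kHz mod fs = 14.24 kHz.
14.24 kHz ≤ fs/2 = 29.62 kHz, appears at 14.24 kHz.
68.3 kHz mod fs = 9.06 kHz.
9.06 kHz ≤ fs/2 = 29.62 kHz, appears at 9.06 kHz.
127.54 kHz mod fs = 9.06 kHz.
9.06 kHz ≤ fs/2 = 29.62 kHz, appears at 9.06 kHz.
99.42 kHz mod fs = 40.18 kHz.
40.18 kHz > fs/2 = 29.62 kHz, folds to fs − 40.18 kHz = 19.06 kHz.
68.3 kHz and 127.54 kHz both map to 9.06 kHz.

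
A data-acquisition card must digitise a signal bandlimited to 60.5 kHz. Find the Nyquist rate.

121 kHz

Nyquist rate = 2 × 60.5 kHz = 121 kHz.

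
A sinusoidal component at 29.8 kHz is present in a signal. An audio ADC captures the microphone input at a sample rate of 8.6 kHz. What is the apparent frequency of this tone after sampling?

4 kHz

29.8 kHz mod fs = 4 kHz.
4 kHz ≤ fs/2 = 4.3 kHz, appears at 4 kHz.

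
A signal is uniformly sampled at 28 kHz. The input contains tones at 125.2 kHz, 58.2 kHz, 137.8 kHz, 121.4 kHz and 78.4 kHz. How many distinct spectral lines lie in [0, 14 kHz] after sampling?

4

fs/2 = 14 kHz.
125.2 kHz mod fs = 13.2 kHz.
13.2 kHz ≤ fs/2 = 14 kHz, appears at 13.2 kHz.
58.2 kHz mod fs = 2.2 kHz.
2.2 kHz ≤ fs/2 = 14 kHz, appears at 2.2 kHz.
137.8 kHz mod fs = 25.8 kHz.
25.8 kHz > fs/2 = 14 kHz, folds to fs − 25.8 kHz = 2.2 kHz.
121.4 kHz mod fs = 9.4 kHz.
9.4 kHz ≤ fs/2 = 14 kHz, appears at 9.4 kHz.
78.4 kHz mod fs = 22.4 kHz.
22.4 kHz > fs/2 = 14 kHz, folds to fs − 22.4 kHz = 5.6 kHz.
Distinct values: {2.2 kHz, 5.6 kHz, 9.4 kHz, 13.2 kHz} → 4.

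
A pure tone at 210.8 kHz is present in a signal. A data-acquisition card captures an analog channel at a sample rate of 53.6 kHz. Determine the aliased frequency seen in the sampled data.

3.6 kHz

210.8 kHz mod fs = 50 kHz.
50 kHz > fs/2 = 26.8 kHz, folds to fs − 50 kHz = 3.6 kHz.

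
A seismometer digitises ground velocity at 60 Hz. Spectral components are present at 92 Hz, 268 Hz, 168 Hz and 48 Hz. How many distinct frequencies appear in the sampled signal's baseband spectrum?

2

fs/2 = 30 Hz.
92 Hz mod fs = 32 Hz.
32 Hz > fs/2 = 30 Hz, folds to fs − 32 Hz = 28 Hz.
268 Hz mod fs = 28 Hz.
28 Hz ≤ fs/2 = 30 Hz, appears at 28 Hz.
168 Hz mod fs = 48 Hz.
48 Hz > fs/2 = 30 Hz, folds to fs − 48 Hz = 12 Hz.
48 Hz > fs/2 = 30 Hz, folds to fs − 48 Hz = 12 Hz.
Distinct values: {12 Hz, 28 Hz} → 2.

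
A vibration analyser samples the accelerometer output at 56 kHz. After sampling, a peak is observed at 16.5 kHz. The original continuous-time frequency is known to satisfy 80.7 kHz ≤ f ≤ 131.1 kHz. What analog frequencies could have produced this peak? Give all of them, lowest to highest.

95.5 kHz, 128.5 kHz

Frequencies that alias to 16.5 kHz are k·fs ± 16.5 kHz for integer k ≥ 0.
k=0: 16.5 kHz.
k=1: 39.5 kHz, 72.5 kHz.
k=2: 95.5 kHz, 128.5 kHz.
k=3: 151.5 kHz, 184.5 kHz.
Within [80.7 kHz, 131.1 kHz]: 95.5 kHz, 128.5 kHz.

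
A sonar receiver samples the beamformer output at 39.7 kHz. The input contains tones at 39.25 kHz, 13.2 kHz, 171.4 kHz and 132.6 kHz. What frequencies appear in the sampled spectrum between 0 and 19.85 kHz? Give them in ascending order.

0.45 kHz, 12.6 kHz, 13.2 kHz, 13.5 kHz

fs/2 = 19.85 kHz.
39.25 kHz > fs/2 = 19.85 kHz, folds to fs − 39.25 kHz = 0.45 kHz.
13.2 kHz ≤ fs/2 = 19.85 kHz, passes unchanged.
171.4 kHz mod fs = 12.6 kHz.
12.6 kHz ≤ fs/2 = 19.85 kHz, appears at 12.6 kHz.
132.6 kHz mod fs = 13.5 kHz.
13.5 kHz ≤ fs/2 = 19.85 kHz, appears at 13.5 kHz.
Distinct values: {0.45 kHz, 12.6 kHz, 13.2 kHz, 13.5 kHz}.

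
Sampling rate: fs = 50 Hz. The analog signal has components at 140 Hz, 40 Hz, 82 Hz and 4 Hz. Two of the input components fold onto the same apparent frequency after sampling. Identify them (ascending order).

fs/2 = 25 Hz.
140 Hz mod fs = 40 Hz.
40 Hz > fs/2 = 25 Hz, folds to fs − 40 Hz = 10 Hz.
40 Hz > fs/2 = 25 Hz, folds to fs − 40 Hz = 10 Hz.
82 Hz mod fs = 32 Hz.
32 Hz > fs/2 = 25 Hz, folds to fs − 32 Hz = 18 Hz.
4 Hz ≤ fs/2 = 25 Hz, passes unchanged.
40 Hz and 140 Hz both map to 10 Hz.

40 Hz, 140 Hz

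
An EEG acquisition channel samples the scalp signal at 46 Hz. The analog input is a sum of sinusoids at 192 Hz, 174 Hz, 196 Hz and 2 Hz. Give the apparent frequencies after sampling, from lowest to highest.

fs/2 = 23 Hz.
192 Hz mod fs = 8 Hz.
8 Hz ≤ fs/2 = 23 Hz, appears at 8 Hz.
174 Hz mod fs = 36 Hz.
36 Hz > fs/2 = 23 Hz, folds to fs − 36 Hz = 10 Hz.
196 Hz mod fs = 12 Hz.
12 Hz ≤ fs/2 = 23 Hz, appears at 12 Hz.
2 Hz ≤ fs/2 = 23 Hz, passes unchanged.
Distinct values: {2 Hz, 8 Hz, 10 Hz, 12 Hz}.

2 Hz, 8 Hz, 10 Hz, 12 Hz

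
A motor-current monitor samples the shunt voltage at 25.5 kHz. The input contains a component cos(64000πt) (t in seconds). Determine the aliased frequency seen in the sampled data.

6.5 kHz

ω = 64000π rad/s → f = ω/(2π) = 32000 Hz = 32 kHz.
32 kHz mod fs = 6.5 kHz.
6.5 kHz ≤ fs/2 = 12.75 kHz, appears at 6.5 kHz.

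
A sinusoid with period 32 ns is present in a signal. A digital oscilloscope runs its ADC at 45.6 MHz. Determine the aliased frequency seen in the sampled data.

T = 32 ns → f = 1/T = 31.25 MHz.
31.25 MHz > fs/2 = 22.8 MHz, folds to fs − 31.25 MHz = 14.35 MHz.

14.35 MHz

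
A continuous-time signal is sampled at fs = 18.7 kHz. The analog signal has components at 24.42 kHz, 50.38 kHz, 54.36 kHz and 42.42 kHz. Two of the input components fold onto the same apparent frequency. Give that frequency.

5.72 kHz

fs/2 = 9.35 kHz.
24.42 kHz mod fs = 5.72 kHz.
5.72 kHz ≤ fs/2 = 9.35 kHz, appears at 5.72 kHz.
50.38 kHz mod fs = 12.98 kHz.
12.98 kHz > fs/2 = 9.35 kHz, folds to fs − 12.98 kHz = 5.72 kHz.
54.36 kHz mod fs = 16.96 kHz.
16.96 kHz > fs/2 = 9.35 kHz, folds to fs − 16.96 kHz = 1.74 kHz.
42.42 kHz mod fs = 5.02 kHz.
5.02 kHz ≤ fs/2 = 9.35 kHz, appears at 5.02 kHz.
24.42 kHz and 50.38 kHz both map to 5.72 kHz.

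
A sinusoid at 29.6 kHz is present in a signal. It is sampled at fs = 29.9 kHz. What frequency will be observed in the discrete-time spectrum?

0.3 kHz

29.6 kHz > fs/2 = 14.95 kHz, folds to fs − 29.6 kHz = 0.3 kHz.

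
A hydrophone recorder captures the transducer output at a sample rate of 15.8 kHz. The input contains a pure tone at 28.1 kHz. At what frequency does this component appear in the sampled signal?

3.5 kHz

28.1 kHz mod fs = 12.3 kHz.
12.3 kHz > fs/2 = 7.9 kHz, folds to fs − 12.3 kHz = 3.5 kHz.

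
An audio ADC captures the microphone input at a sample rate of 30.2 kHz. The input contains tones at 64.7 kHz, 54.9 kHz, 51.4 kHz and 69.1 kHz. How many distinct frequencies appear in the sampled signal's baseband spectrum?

4

fs/2 = 15.1 kHz.
64.7 kHz mod fs = 4.3 kHz.
4.3 kHz ≤ fs/2 = 15.1 kHz, appears at 4.3 kHz.
54.9 kHz mod fs = 24.7 kHz.
24.7 kHz > fs/2 = 15.1 kHz, folds to fs − 24.7 kHz = 5.5 kHz.
51.4 kHz mod fs = 21.2 kHz.
21.2 kHz > fs/2 = 15.1 kHz, folds to fs − 21.2 kHz = 9 kHz.
69.1 kHz mod fs = 8.7 kHz.
8.7 kHz ≤ fs/2 = 15.1 kHz, appears at 8.7 kHz.
Distinct values: {4.3 kHz, 5.5 kHz, 8.7 kHz, 9 kHz} → 4.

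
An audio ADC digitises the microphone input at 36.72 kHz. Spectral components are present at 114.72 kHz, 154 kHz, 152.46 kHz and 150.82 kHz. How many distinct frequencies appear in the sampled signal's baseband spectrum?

fs/2 = 18.36 kHz.
114.72 kHz mod fs = 4.56 kHz.
4.56 kHz ≤ fs/2 = 18.36 kHz, appears at 4.56 kHz.
154 kHz mod fs = 7.12 kHz.
7.12 kHz ≤ fs/2 = 18.36 kHz, appears at 7.12 kHz.
152.46 kHz mod fs = 5.58 kHz.
5.58 kHz ≤ fs/2 = 18.36 kHz, appears at 5.58 kHz.
150.82 kHz mod fs = 3.94 kHz.
3.94 kHz ≤ fs/2 = 18.36 kHz, appears at 3.94 kHz.
Distinct values: {3.94 kHz, 4.56 kHz, 5.58 kHz, 7.12 kHz} → 4.

4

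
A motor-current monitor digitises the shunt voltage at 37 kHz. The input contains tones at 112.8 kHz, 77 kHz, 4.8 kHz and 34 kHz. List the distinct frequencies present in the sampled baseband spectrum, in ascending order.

fs/2 = 18.5 kHz.
112.8 kHz mod fs = 1.8 kHz.
1.8 kHz ≤ fs/2 = 18.5 kHz, appears at 1.8 kHz.
77 kHz mod fs = 3 kHz.
3 kHz ≤ fs/2 = 18.5 kHz, appears at 3 kHz.
4.8 kHz ≤ fs/2 = 18.5 kHz, passes unchanged.
34 kHz > fs/2 = 18.5 kHz, folds to fs − 34 kHz = 3 kHz.
Distinct values: {1.8 kHz, 3 kHz, 4.8 kHz}.

1.8 kHz, 3 kHz, 4.8 kHz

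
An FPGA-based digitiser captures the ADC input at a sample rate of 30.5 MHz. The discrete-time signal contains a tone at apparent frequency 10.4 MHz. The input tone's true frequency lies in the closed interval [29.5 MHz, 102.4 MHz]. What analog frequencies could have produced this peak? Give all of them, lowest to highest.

Frequencies that alias to 10.4 MHz are k·fs ± 10.4 MHz for integer k ≥ 0.
k=0: 10.4 MHz.
k=1: 20.1 MHz, 40.9 MHz.
k=2: 50.6 MHz, 71.4 MHz.
k=3: 81.1 MHz, 101.9 MHz.
k=4: 111.6 MHz, 132.4 MHz.
Within [29.5 MHz, 102.4 MHz]: 40.9 MHz, 50.6 MHz, 71.4 MHz, 81.1 MHz, 101.9 MHz.

40.9 MHz, 50.6 MHz, 71.4 MHz, 81.1 MHz, 101.9 MHz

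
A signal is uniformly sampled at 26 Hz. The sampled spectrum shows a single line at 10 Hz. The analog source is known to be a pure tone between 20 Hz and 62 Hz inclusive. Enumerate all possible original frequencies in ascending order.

36 Hz, 42 Hz, 62 Hz

Frequencies that alias to 10 Hz are k·fs ± 10 Hz for integer k ≥ 0.
k=0: 10 Hz.
k=1: 16 Hz, 36 Hz.
k=2: 42 Hz, 62 Hz.
k=3: 68 Hz, 88 Hz.
Within [20 Hz, 62 Hz]: 36 Hz, 42 Hz, 62 Hz.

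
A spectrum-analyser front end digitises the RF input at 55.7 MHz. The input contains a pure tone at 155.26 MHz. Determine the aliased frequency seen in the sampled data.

155.26 MHz mod fs = 43.86 MHz.
43.86 MHz > fs/2 = 27.85 MHz, folds to fs − 43.86 MHz = 11.84 MHz.

11.84 MHz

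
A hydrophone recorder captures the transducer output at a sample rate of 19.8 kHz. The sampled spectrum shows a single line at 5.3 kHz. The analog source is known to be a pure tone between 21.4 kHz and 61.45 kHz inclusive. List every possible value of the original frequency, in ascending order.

Frequencies that alias to 5.3 kHz are k·fs ± 5.3 kHz for integer k ≥ 0.
k=0: 5.3 kHz.
k=1: 14.5 kHz, 25.1 kHz.
k=2: 34.3 kHz, 44.9 kHz.
k=3: 54.1 kHz, 64.7 kHz.
k=4: 73.9 kHz, 84.5 kHz.
Within [21.4 kHz, 61.45 kHz]: 25.1 kHz, 34.3 kHz, 44.9 kHz, 54.1 kHz.

25.1 kHz, 34.3 kHz, 44.9 kHz, 54.1 kHz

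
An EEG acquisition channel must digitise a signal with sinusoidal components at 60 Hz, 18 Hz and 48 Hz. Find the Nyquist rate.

120 Hz

Highest-frequency component: 60 Hz.
Nyquist rate = 2 × 60 Hz = 120 Hz.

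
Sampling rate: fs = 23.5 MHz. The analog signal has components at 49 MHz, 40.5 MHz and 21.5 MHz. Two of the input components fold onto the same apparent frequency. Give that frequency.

2 MHz

fs/2 = 11.75 MHz.
49 MHz mod fs = 2 MHz.
2 MHz ≤ fs/2 = 11.75 MHz, appears at 2 MHz.
40.5 MHz mod fs = 17 MHz.
17 MHz > fs/2 = 11.75 MHz, folds to fs − 17 MHz = 6.5 MHz.
21.5 MHz > fs/2 = 11.75 MHz, folds to fs − 21.5 MHz = 2 MHz.
21.5 MHz and 49 MHz both map to 2 MHz.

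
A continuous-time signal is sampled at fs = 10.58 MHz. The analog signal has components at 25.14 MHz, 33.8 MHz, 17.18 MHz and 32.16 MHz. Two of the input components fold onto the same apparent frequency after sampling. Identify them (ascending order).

fs/2 = 5.29 MHz.
25.14 MHz mod fs = 3.98 MHz.
3.98 MHz ≤ fs/2 = 5.29 MHz, appears at 3.98 MHz.
33.8 MHz mod fs = 2.06 MHz.
2.06 MHz ≤ fs/2 = 5.29 MHz, appears at 2.06 MHz.
17.18 MHz mod fs = 6.6 MHz.
6.6 MHz > fs/2 = 5.29 MHz, folds to fs − 6.6 MHz = 3.98 MHz.
32.16 MHz mod fs = 0.42 MHz.
0.42 MHz ≤ fs/2 = 5.29 MHz, appears at 0.42 MHz.
17.18 MHz and 25.14 MHz both map to 3.98 MHz.

17.18 MHz, 25.14 MHz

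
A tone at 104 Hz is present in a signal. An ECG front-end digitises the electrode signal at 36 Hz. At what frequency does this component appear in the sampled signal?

4 Hz

104 Hz mod fs = 32 Hz.
32 Hz > fs/2 = 18 Hz, folds to fs − 32 Hz = 4 Hz.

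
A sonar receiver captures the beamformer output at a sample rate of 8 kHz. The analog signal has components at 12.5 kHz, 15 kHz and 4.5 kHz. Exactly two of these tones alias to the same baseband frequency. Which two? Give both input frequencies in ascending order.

fs/2 = 4 kHz.
12.5 kHz mod fs = 4.5 kHz.
4.5 kHz > fs/2 = 4 kHz, folds to fs − 4.5 kHz = 3.5 kHz.
15 kHz mod fs = 7 kHz.
7 kHz > fs/2 = 4 kHz, folds to fs − 7 kHz = 1 kHz.
4.5 kHz > fs/2 = 4 kHz, folds to fs − 4.5 kHz = 3.5 kHz.
4.5 kHz and 12.5 kHz both map to 3.5 kHz.

4.5 kHz, 12.5 kHz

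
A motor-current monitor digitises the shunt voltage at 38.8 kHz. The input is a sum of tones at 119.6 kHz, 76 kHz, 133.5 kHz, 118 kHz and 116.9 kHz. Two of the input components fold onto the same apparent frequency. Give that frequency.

1.6 kHz

fs/2 = 19.4 kHz.
119.6 kHz mod fs = 3.2 kHz.
3.2 kHz ≤ fs/2 = 19.4 kHz, appears at 3.2 kHz.
76 kHz mod fs = 37.2 kHz.
37.2 kHz > fs/2 = 19.4 kHz, folds to fs − 37.2 kHz = 1.6 kHz.
133.5 kHz mod fs = 17.1 kHz.
17.1 kHz ≤ fs/2 = 19.4 kHz, appears at 17.1 kHz.
118 kHz mod fs = 1.6 kHz.
1.6 kHz ≤ fs/2 = 19.4 kHz, appears at 1.6 kHz.
116.9 kHz mod fs = 0.5 kHz.
0.5 kHz ≤ fs/2 = 19.4 kHz, appears at 0.5 kHz.
76 kHz and 118 kHz both map to 1.6 kHz.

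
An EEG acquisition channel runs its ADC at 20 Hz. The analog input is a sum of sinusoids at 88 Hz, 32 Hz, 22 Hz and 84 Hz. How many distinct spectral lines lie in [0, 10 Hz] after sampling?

fs/2 = 10 Hz.
88 Hz mod fs = 8 Hz.
8 Hz ≤ fs/2 = 10 Hz, appears at 8 Hz.
32 Hz mod fs = 12 Hz.
12 Hz > fs/2 = 10 Hz, folds to fs − 12 Hz = 8 Hz.
22 Hz mod fs = 2 Hz.
2 Hz ≤ fs/2 = 10 Hz, appears at 2 Hz.
84 Hz mod fs = 4 Hz.
4 Hz ≤ fs/2 = 10 Hz, appears at 4 Hz.
Distinct values: {2 Hz, 4 Hz, 8 Hz} → 3.

3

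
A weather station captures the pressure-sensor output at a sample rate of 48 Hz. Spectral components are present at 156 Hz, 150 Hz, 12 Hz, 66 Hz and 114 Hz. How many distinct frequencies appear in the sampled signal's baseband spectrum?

3

fs/2 = 24 Hz.
156 Hz mod fs = 12 Hz.
12 Hz ≤ fs/2 = 24 Hz, appears at 12 Hz.
150 Hz mod fs = 6 Hz.
6 Hz ≤ fs/2 = 24 Hz, appears at 6 Hz.
12 Hz ≤ fs/2 = 24 Hz, passes unchanged.
66 Hz mod fs = 18 Hz.
18 Hz ≤ fs/2 = 24 Hz, appears at 18 Hz.
114 Hz mod fs = 18 Hz.
18 Hz ≤ fs/2 = 24 Hz, appears at 18 Hz.
Distinct values: {6 Hz, 12 Hz, 18 Hz} → 3.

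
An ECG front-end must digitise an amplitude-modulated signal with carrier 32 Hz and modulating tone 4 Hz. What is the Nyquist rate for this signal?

AM sidebands sit at fc ± fm = 28 Hz and 36 Hz.
Highest-frequency component: 36 Hz.
Nyquist rate = 2 × 36 Hz = 72 Hz.

72 Hz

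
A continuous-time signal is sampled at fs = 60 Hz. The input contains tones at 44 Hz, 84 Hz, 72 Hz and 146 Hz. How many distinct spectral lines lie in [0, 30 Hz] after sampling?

fs/2 = 30 Hz.
44 Hz > fs/2 = 30 Hz, folds to fs − 44 Hz = 16 Hz.
84 Hz mod fs = 24 Hz.
24 Hz ≤ fs/2 = 30 Hz, appears at 24 Hz.
72 Hz mod fs = 12 Hz.
12 Hz ≤ fs/2 = 30 Hz, appears at 12 Hz.
146 Hz mod fs = 26 Hz.
26 Hz ≤ fs/2 = 30 Hz, appears at 26 Hz.
Distinct values: {12 Hz, 16 Hz, 24 Hz, 26 Hz} → 4.

4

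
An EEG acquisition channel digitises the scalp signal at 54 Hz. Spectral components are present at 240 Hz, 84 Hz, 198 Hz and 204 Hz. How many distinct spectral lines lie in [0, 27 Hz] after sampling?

3

fs/2 = 27 Hz.
240 Hz mod fs = 24 Hz.
24 Hz ≤ fs/2 = 27 Hz, appears at 24 Hz.
84 Hz mod fs = 30 Hz.
30 Hz > fs/2 = 27 Hz, folds to fs − 30 Hz = 24 Hz.
198 Hz mod fs = 36 Hz.
36 Hz > fs/2 = 27 Hz, folds to fs − 36 Hz = 18 Hz.
204 Hz mod fs = 42 Hz.
42 Hz > fs/2 = 27 Hz, folds to fs − 42 Hz = 12 Hz.
Distinct values: {12 Hz, 18 Hz, 24 Hz} → 3.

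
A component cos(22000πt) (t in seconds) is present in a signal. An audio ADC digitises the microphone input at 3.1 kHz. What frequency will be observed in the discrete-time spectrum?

1.4 kHz

ω = 22000π rad/s → f = ω/(2π) = 11000 Hz = 11 kHz.
11 kHz mod fs = 1.7 kHz.
1.7 kHz > fs/2 = 1.55 kHz, folds to fs − 1.7 kHz = 1.4 kHz.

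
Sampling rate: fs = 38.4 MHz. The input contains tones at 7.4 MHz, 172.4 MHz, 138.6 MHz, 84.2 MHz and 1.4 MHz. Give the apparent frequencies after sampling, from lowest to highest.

1.4 MHz, 7.4 MHz, 15 MHz, 18.8 MHz

fs/2 = 19.2 MHz.
7.4 MHz ≤ fs/2 = 19.2 MHz, passes unchanged.
172.4 MHz mod fs = 18.8 MHz.
18.8 MHz ≤ fs/2 = 19.2 MHz, appears at 18.8 MHz.
138.6 MHz mod fs = 23.4 MHz.
23.4 MHz > fs/2 = 19.2 MHz, folds to fs − 23.4 MHz = 15 MHz.
84.2 MHz mod fs = 7.4 MHz.
7.4 MHz ≤ fs/2 = 19.2 MHz, appears at 7.4 MHz.
1.4 MHz ≤ fs/2 = 19.2 MHz, passes unchanged.
Distinct values: {1.4 MHz, 7.4 MHz, 15 MHz, 18.8 MHz}.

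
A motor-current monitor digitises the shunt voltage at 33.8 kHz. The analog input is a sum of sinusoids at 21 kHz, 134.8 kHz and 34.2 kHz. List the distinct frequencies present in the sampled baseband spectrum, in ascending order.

fs/2 = 16.9 kHz.
21 kHz > fs/2 = 16.9 kHz, folds to fs − 21 kHz = 12.8 kHz.
134.8 kHz mod fs = 33.4 kHz.
33.4 kHz > fs/2 = 16.9 kHz, folds to fs − 33.4 kHz = 0.4 kHz.
34.2 kHz mod fs = 0.4 kHz.
0.4 kHz ≤ fs/2 = 16.9 kHz, appears at 0.4 kHz.
Distinct values: {0.4 kHz, 12.8 kHz}.

0.4 kHz, 12.8 kHz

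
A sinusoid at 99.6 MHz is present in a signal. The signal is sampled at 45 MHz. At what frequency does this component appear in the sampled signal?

9.6 MHz

99.6 MHz mod fs = 9.6 MHz.
9.6 MHz ≤ fs/2 = 22.5 MHz, appears at 9.6 MHz.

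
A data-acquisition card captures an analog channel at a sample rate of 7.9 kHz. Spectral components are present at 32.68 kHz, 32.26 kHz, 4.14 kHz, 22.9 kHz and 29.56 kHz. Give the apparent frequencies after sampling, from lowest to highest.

fs/2 = 3.95 kHz.
32.68 kHz mod fs = 1.08 kHz.
1.08 kHz ≤ fs/2 = 3.95 kHz, appears at 1.08 kHz.
32.26 kHz mod fs = 0.66 kHz.
0.66 kHz ≤ fs/2 = 3.95 kHz, appears at 0.66 kHz.
4.14 kHz > fs/2 = 3.95 kHz, folds to fs − 4.14 kHz = 3.76 kHz.
22.9 kHz mod fs = 7.1 kHz.
7.1 kHz > fs/2 = 3.95 kHz, folds to fs − 7.1 kHz = 0.8 kHz.
29.56 kHz mod fs = 5.86 kHz.
5.86 kHz > fs/2 = 3.95 kHz, folds to fs − 5.86 kHz = 2.04 kHz.
Distinct values: {0.66 kHz, 0.8 kHz, 1.08 kHz, 2.04 kHz, 3.76 kHz}.

0.66 kHz, 0.8 kHz, 1.08 kHz, 2.04 kHz, 3.76 kHz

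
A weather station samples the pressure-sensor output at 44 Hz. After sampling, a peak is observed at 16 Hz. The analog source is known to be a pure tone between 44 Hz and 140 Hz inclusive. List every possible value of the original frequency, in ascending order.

60 Hz, 72 Hz, 104 Hz, 116 Hz

Frequencies that alias to 16 Hz are k·fs ± 16 Hz for integer k ≥ 0.
k=0: 16 Hz.
k=1: 28 Hz, 60 Hz.
k=2: 72 Hz, 104 Hz.
k=3: 116 Hz, 148 Hz.
k=4: 160 Hz, 192 Hz.
Within [44 Hz, 140 Hz]: 60 Hz, 72 Hz, 104 Hz, 116 Hz.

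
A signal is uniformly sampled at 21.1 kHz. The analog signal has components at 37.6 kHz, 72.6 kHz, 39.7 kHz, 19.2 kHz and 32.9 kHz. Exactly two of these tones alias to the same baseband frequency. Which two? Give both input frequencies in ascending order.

32.9 kHz, 72.6 kHz

fs/2 = 10.55 kHz.
37.6 kHz mod fs = 16.5 kHz.
16.5 kHz > fs/2 = 10.55 kHz, folds to fs − 16.5 kHz = 4.6 kHz.
72.6 kHz mod fs = 9.3 kHz.
9.3 kHz ≤ fs/2 = 10.55 kHz, appears at 9.3 kHz.
39.7 kHz mod fs = 18.6 kHz.
18.6 kHz > fs/2 = 10.55 kHz, folds to fs − 18.6 kHz = 2.5 kHz.
19.2 kHz > fs/2 = 10.55 kHz, folds to fs − 19.2 kHz = 1.9 kHz.
32.9 kHz mod fs = 11.8 kHz.
11.8 kHz > fs/2 = 10.55 kHz, folds to fs − 11.8 kHz = 9.3 kHz.
32.9 kHz and 72.6 kHz both map to 9.3 kHz.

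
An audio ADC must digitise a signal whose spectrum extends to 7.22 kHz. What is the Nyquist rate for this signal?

Nyquist rate = 2 × 7.22 kHz = 14.44 kHz.

14.44 kHz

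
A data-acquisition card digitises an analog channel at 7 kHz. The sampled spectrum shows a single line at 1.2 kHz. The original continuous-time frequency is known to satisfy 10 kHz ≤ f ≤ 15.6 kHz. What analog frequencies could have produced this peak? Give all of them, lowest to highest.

Frequencies that alias to 1.2 kHz are k·fs ± 1.2 kHz for integer k ≥ 0.
k=0: 1.2 kHz.
k=1: 5.8 kHz, 8.2 kHz.
k=2: 12.8 kHz, 15.2 kHz.
k=3: 19.8 kHz, 22.2 kHz.
Within [10 kHz, 15.6 kHz]: 12.8 kHz, 15.2 kHz.

12.8 kHz, 15.2 kHz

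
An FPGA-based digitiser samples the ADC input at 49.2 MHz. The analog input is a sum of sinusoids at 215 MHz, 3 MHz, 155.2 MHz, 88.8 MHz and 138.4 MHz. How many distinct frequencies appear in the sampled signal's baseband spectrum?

5

fs/2 = 24.6 MHz.
215 MHz mod fs = 18.2 MHz.
18.2 MHz ≤ fs/2 = 24.6 MHz, appears at 18.2 MHz.
3 MHz ≤ fs/2 = 24.6 MHz, passes unchanged.
155.2 MHz mod fs = 7.6 MHz.
7.6 MHz ≤ fs/2 = 24.6 MHz, appears at 7.6 MHz.
88.8 MHz mod fs = 39.6 MHz.
39.6 MHz > fs/2 = 24.6 MHz, folds to fs − 39.6 MHz = 9.6 MHz.
138.4 MHz mod fs = 40 MHz.
40 MHz > fs/2 = 24.6 MHz, folds to fs − 40 MHz = 9.2 MHz.
Distinct values: {3 MHz, 7.6 MHz, 9.2 MHz, 9.6 MHz, 18.2 MHz} → 5.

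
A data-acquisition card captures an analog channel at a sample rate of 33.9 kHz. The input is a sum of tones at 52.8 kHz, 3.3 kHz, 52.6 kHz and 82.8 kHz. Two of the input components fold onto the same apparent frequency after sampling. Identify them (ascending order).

52.8 kHz, 82.8 kHz

fs/2 = 16.95 kHz.
52.8 kHz mod fs = 18.9 kHz.
18.9 kHz > fs/2 = 16.95 kHz, folds to fs − 18.9 kHz = 15 kHz.
3.3 kHz ≤ fs/2 = 16.95 kHz, passes unchanged.
52.6 kHz mod fs = 18.7 kHz.
18.7 kHz > fs/2 = 16.95 kHz, folds to fs − 18.7 kHz = 15.2 kHz.
82.8 kHz mod fs = 15 kHz.
15 kHz ≤ fs/2 = 16.95 kHz, appears at 15 kHz.
52.8 kHz and 82.8 kHz both map to 15 kHz.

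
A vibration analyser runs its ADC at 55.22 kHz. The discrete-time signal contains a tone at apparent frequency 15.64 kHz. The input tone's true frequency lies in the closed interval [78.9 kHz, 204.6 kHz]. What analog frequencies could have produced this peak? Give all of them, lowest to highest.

Frequencies that alias to 15.64 kHz are k·fs ± 15.64 kHz for integer k ≥ 0.
k=0: 15.64 kHz.
k=1: 39.58 kHz, 70.86 kHz.
k=2: 94.8 kHz, 126.08 kHz.
k=3: 150.02 kHz, 181.3 kHz.
k=4: 205.24 kHz, 236.52 kHz.
Within [78.9 kHz, 204.6 kHz]: 94.8 kHz, 126.08 kHz, 150.02 kHz, 181.3 kHz.

94.8 kHz, 126.08 kHz, 150.02 kHz, 181.3 kHz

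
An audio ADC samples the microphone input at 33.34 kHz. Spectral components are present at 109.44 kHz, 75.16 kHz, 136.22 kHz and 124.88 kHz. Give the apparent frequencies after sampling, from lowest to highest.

2.86 kHz, 8.48 kHz, 9.42 kHz

fs/2 = 16.67 kHz.
109.44 kHz mod fs = 9.42 kHz.
9.42 kHz ≤ fs/2 = 16.67 kHz, appears at 9.42 kHz.
75.16 kHz mod fs = 8.48 kHz.
8.48 kHz ≤ fs/2 = 16.67 kHz, appears at 8.48 kHz.
136.22 kHz mod fs = 2.86 kHz.
2.86 kHz ≤ fs/2 = 16.67 kHz, appears at 2.86 kHz.
124.88 kHz mod fs = 24.86 kHz.
24.86 kHz > fs/2 = 16.67 kHz, folds to fs − 24.86 kHz = 8.48 kHz.
Distinct values: {2.86 kHz, 8.48 kHz, 9.42 kHz}.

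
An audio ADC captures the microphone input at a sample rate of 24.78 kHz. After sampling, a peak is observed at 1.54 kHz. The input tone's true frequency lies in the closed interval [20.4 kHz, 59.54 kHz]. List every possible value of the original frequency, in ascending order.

23.24 kHz, 26.32 kHz, 48.02 kHz, 51.1 kHz

Frequencies that alias to 1.54 kHz are k·fs ± 1.54 kHz for integer k ≥ 0.
k=0: 1.54 kHz.
k=1: 23.24 kHz, 26.32 kHz.
k=2: 48.02 kHz, 51.1 kHz.
k=3: 72.8 kHz, 75.88 kHz.
Within [20.4 kHz, 59.54 kHz]: 23.24 kHz, 26.32 kHz, 48.02 kHz, 51.1 kHz.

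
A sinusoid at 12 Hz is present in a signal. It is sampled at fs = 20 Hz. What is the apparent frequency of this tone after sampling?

8 Hz

12 Hz > fs/2 = 10 Hz, folds to fs − 12 Hz = 8 Hz.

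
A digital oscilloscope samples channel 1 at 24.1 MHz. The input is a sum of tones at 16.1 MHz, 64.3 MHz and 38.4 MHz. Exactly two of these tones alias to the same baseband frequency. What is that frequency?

8 MHz

fs/2 = 12.05 MHz.
16.1 MHz > fs/2 = 12.05 MHz, folds to fs − 16.1 MHz = 8 MHz.
64.3 MHz mod fs = 16.1 MHz.
16.1 MHz > fs/2 = 12.05 MHz, folds to fs − 16.1 MHz = 8 MHz.
38.4 MHz mod fs = 14.3 MHz.
14.3 MHz > fs/2 = 12.05 MHz, folds to fs − 14.3 MHz = 9.8 MHz.
16.1 MHz and 64.3 MHz both map to 8 MHz.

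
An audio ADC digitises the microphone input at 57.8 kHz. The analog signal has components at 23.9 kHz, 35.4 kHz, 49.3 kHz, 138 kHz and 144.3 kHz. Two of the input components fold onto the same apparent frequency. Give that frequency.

fs/2 = 28.9 kHz.
23.9 kHz ≤ fs/2 = 28.9 kHz, passes unchanged.
35.4 kHz > fs/2 = 28.9 kHz, folds to fs − 35.4 kHz = 22.4 kHz.
49.3 kHz > fs/2 = 28.9 kHz, folds to fs − 49.3 kHz = 8.5 kHz.
138 kHz mod fs = 22.4 kHz.
22.4 kHz ≤ fs/2 = 28.9 kHz, appears at 22.4 kHz.
144.3 kHz mod fs = 28.7 kHz.
28.7 kHz ≤ fs/2 = 28.9 kHz, appears at 28.7 kHz.
35.4 kHz and 138 kHz both map to 22.4 kHz.

22.4 kHz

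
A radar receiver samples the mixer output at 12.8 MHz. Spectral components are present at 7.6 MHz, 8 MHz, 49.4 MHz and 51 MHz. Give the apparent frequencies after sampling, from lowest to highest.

0.2 MHz, 1.8 MHz, 4.8 MHz, 5.2 MHz

fs/2 = 6.4 MHz.
7.6 MHz > fs/2 = 6.4 MHz, folds to fs − 7.6 MHz = 5.2 MHz.
8 MHz > fs/2 = 6.4 MHz, folds to fs − 8 MHz = 4.8 MHz.
49.4 MHz mod fs = 11 MHz.
11 MHz > fs/2 = 6.4 MHz, folds to fs − 11 MHz = 1.8 MHz.
51 MHz mod fs = 12.6 MHz.
12.6 MHz > fs/2 = 6.4 MHz, folds to fs − 12.6 MHz = 0.2 MHz.
Distinct values: {0.2 MHz, 1.8 MHz, 4.8 MHz, 5.2 MHz}.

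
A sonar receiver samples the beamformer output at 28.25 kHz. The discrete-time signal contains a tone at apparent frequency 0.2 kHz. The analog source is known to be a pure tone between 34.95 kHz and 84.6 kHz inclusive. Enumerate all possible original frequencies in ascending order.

56.3 kHz, 56.7 kHz, 84.55 kHz

Frequencies that alias to 0.2 kHz are k·fs ± 0.2 kHz for integer k ≥ 0.
k=0: 0.2 kHz.
k=1: 28.05 kHz, 28.45 kHz.
k=2: 56.3 kHz, 56.7 kHz.
k=3: 84.55 kHz, 84.95 kHz.
k=4: 112.8 kHz, 113.2 kHz.
Within [34.95 kHz, 84.6 kHz]: 56.3 kHz, 56.7 kHz, 84.55 kHz.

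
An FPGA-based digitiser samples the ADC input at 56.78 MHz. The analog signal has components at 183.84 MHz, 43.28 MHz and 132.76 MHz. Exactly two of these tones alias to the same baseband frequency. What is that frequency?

fs/2 = 28.39 MHz.
183.84 MHz mod fs = 13.5 MHz.
13.5 MHz ≤ fs/2 = 28.39 MHz, appears at 13.5 MHz.
43.28 MHz > fs/2 = 28.39 MHz, folds to fs − 43.28 MHz = 13.5 MHz.
132.76 MHz mod fs = 19.2 MHz.
19.2 MHz ≤ fs/2 = 28.39 MHz, appears at 19.2 MHz.
43.28 MHz and 183.84 MHz both map to 13.5 MHz.

13.5 MHz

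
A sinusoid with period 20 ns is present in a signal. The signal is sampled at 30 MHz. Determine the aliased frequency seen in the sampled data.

T = 20 ns → f = 1/T = 50 MHz.
50 MHz mod fs = 20 MHz.
20 MHz > fs/2 = 15 MHz, folds to fs − 20 MHz = 10 MHz.

10 MHz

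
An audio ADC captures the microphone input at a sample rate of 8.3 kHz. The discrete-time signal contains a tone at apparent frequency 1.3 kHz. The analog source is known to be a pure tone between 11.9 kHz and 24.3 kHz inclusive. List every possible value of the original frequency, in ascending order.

15.3 kHz, 17.9 kHz, 23.6 kHz

Frequencies that alias to 1.3 kHz are k·fs ± 1.3 kHz for integer k ≥ 0.
k=0: 1.3 kHz.
k=1: 7 kHz, 9.6 kHz.
k=2: 15.3 kHz, 17.9 kHz.
k=3: 23.6 kHz, 26.2 kHz.
k=4: 31.9 kHz, 34.5 kHz.
Within [11.9 kHz, 24.3 kHz]: 15.3 kHz, 17.9 kHz, 23.6 kHz.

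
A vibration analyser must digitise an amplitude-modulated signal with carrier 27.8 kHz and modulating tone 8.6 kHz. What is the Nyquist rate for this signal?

AM sidebands sit at fc ± fm = 19.2 kHz and 36.4 kHz.
Highest-frequency component: 36.4 kHz.
Nyquist rate = 2 × 36.4 kHz = 72.8 kHz.

72.8 kHz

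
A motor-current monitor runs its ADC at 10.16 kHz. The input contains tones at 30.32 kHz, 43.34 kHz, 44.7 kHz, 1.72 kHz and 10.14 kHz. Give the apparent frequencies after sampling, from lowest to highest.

fs/2 = 5.08 kHz.
30.32 kHz mod fs = 10 kHz.
10 kHz > fs/2 = 5.08 kHz, folds to fs − 10 kHz = 0.16 kHz.
43.34 kHz mod fs = 2.7 kHz.
2.7 kHz ≤ fs/2 = 5.08 kHz, appears at 2.7 kHz.
44.7 kHz mod fs = 4.06 kHz.
4.06 kHz ≤ fs/2 = 5.08 kHz, appears at 4.06 kHz.
1.72 kHz ≤ fs/2 = 5.08 kHz, passes unchanged.
10.14 kHz > fs/2 = 5.08 kHz, folds to fs − 10.14 kHz = 0.02 kHz.
Distinct values: {0.02 kHz, 0.16 kHz, 1.72 kHz, 2.7 kHz, 4.06 kHz}.

0.02 kHz, 0.16 kHz, 1.72 kHz, 2.7 kHz, 4.06 kHz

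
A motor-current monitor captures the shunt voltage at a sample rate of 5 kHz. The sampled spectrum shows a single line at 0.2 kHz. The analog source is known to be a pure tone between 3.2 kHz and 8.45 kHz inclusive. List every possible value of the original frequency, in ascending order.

Frequencies that alias to 0.2 kHz are k·fs ± 0.2 kHz for integer k ≥ 0.
k=0: 0.2 kHz.
k=1: 4.8 kHz, 5.2 kHz.
k=2: 9.8 kHz, 10.2 kHz.
Within [3.2 kHz, 8.45 kHz]: 4.8 kHz, 5.2 kHz.

4.8 kHz, 5.2 kHz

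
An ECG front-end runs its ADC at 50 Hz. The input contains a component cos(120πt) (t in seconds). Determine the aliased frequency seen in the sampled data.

ω = 120π rad/s → f = ω/(2π) = 60 Hz.
60 Hz mod fs = 10 Hz.
10 Hz ≤ fs/2 = 25 Hz, appears at 10 Hz.

10 Hz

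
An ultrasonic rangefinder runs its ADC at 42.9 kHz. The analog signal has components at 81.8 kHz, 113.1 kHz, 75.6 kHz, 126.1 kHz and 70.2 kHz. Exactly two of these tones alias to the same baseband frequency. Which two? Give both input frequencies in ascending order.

fs/2 = 21.45 kHz.
81.8 kHz mod fs = 38.9 kHz.
38.9 kHz > fs/2 = 21.45 kHz, folds to fs − 38.9 kHz = 4 kHz.
113.1 kHz mod fs = 27.3 kHz.
27.3 kHz > fs/2 = 21.45 kHz, folds to fs − 27.3 kHz = 15.6 kHz.
75.6 kHz mod fs = 32.7 kHz.
32.7 kHz > fs/2 = 21.45 kHz, folds to fs − 32.7 kHz = 10.2 kHz.
126.1 kHz mod fs = 40.3 kHz.
40.3 kHz > fs/2 = 21.45 kHz, folds to fs − 40.3 kHz = 2.6 kHz.
70.2 kHz mod fs = 27.3 kHz.
27.3 kHz > fs/2 = 21.45 kHz, folds to fs − 27.3 kHz = 15.6 kHz.
70.2 kHz and 113.1 kHz both map to 15.6 kHz.

70.2 kHz, 113.1 kHz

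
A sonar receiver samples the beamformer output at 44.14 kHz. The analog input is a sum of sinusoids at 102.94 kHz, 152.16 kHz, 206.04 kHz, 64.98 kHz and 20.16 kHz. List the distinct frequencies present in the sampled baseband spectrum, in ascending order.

14.66 kHz, 19.74 kHz, 20.16 kHz, 20.84 kHz

fs/2 = 22.07 kHz.
102.94 kHz mod fs = 14.66 kHz.
14.66 kHz ≤ fs/2 = 22.07 kHz, appears at 14.66 kHz.
152.16 kHz mod fs = 19.74 kHz.
19.74 kHz ≤ fs/2 = 22.07 kHz, appears at 19.74 kHz.
206.04 kHz mod fs = 29.48 kHz.
29.48 kHz > fs/2 = 22.07 kHz, folds to fs − 29.48 kHz = 14.66 kHz.
64.98 kHz mod fs = 20.84 kHz.
20.84 kHz ≤ fs/2 = 22.07 kHz, appears at 20.84 kHz.
20.16 kHz ≤ fs/2 = 22.07 kHz, passes unchanged.
Distinct values: {14.66 kHz, 19.74 kHz, 20.16 kHz, 20.84 kHz}.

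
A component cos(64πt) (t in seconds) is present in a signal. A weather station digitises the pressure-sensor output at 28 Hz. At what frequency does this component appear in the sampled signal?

ω = 64π rad/s → f = ω/(2π) = 32 Hz.
32 Hz mod fs = 4 Hz.
4 Hz ≤ fs/2 = 14 Hz, appears at 4 Hz.

4 Hz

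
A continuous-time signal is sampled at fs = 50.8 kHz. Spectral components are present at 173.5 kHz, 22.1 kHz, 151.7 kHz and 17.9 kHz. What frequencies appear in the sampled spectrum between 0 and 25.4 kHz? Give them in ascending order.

0.7 kHz, 17.9 kHz, 21.1 kHz, 22.1 kHz

fs/2 = 25.4 kHz.
173.5 kHz mod fs = 21.1 kHz.
21.1 kHz ≤ fs/2 = 25.4 kHz, appears at 21.1 kHz.
22.1 kHz ≤ fs/2 = 25.4 kHz, passes unchanged.
151.7 kHz mod fs = 50.1 kHz.
50.1 kHz > fs/2 = 25.4 kHz, folds to fs − 50.1 kHz = 0.7 kHz.
17.9 kHz ≤ fs/2 = 25.4 kHz, passes unchanged.
Distinct values: {0.7 kHz, 17.9 kHz, 21.1 kHz, 22.1 kHz}.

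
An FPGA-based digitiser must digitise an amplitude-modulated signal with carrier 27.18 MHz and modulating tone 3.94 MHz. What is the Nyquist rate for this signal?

AM sidebands sit at fc ± fm = 23.24 MHz and 31.12 MHz.
Highest-frequency component: 31.12 MHz.
Nyquist rate = 2 × 31.12 MHz = 62.24 MHz.

62.24 MHz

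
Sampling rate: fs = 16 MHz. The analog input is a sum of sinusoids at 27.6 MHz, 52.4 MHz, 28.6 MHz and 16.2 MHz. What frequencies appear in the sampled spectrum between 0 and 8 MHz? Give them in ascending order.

fs/2 = 8 MHz.
27.6 MHz mod fs = 11.6 MHz.
11.6 MHz > fs/2 = 8 MHz, folds to fs − 11.6 MHz = 4.4 MHz.
52.4 MHz mod fs = 4.4 MHz.
4.4 MHz ≤ fs/2 = 8 MHz, appears at 4.4 MHz.
28.6 MHz mod fs = 12.6 MHz.
12.6 MHz > fs/2 = 8 MHz, folds to fs − 12.6 MHz = 3.4 MHz.
16.2 MHz mod fs = 0.2 MHz.
0.2 MHz ≤ fs/2 = 8 MHz, appears at 0.2 MHz.
Distinct values: {0.2 MHz, 3.4 MHz, 4.4 MHz}.

0.2 MHz, 3.4 MHz, 4.4 MHz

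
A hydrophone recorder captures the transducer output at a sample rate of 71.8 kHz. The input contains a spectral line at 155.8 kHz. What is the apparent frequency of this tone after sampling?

155.8 kHz mod fs = 12.2 kHz.
12.2 kHz ≤ fs/2 = 35.9 kHz, appears at 12.2 kHz.

12.2 kHz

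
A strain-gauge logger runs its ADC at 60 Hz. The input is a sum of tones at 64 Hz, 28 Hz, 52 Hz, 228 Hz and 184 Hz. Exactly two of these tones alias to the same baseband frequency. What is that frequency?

4 Hz

fs/2 = 30 Hz.
64 Hz mod fs = 4 Hz.
4 Hz ≤ fs/2 = 30 Hz, appears at 4 Hz.
28 Hz ≤ fs/2 = 30 Hz, passes unchanged.
52 Hz > fs/2 = 30 Hz, folds to fs − 52 Hz = 8 Hz.
228 Hz mod fs = 48 Hz.
48 Hz > fs/2 = 30 Hz, folds to fs − 48 Hz = 12 Hz.
184 Hz mod fs = 4 Hz.
4 Hz ≤ fs/2 = 30 Hz, appears at 4 Hz.
64 Hz and 184 Hz both map to 4 Hz.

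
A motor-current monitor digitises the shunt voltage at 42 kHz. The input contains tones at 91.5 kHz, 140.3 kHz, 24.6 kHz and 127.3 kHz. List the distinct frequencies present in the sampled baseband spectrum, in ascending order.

fs/2 = 21 kHz.
91.5 kHz mod fs = 7.5 kHz.
7.5 kHz ≤ fs/2 = 21 kHz, appears at 7.5 kHz.
140.3 kHz mod fs = 14.3 kHz.
14.3 kHz ≤ fs/2 = 21 kHz, appears at 14.3 kHz.
24.6 kHz > fs/2 = 21 kHz, folds to fs − 24.6 kHz = 17.4 kHz.
127.3 kHz mod fs = 1.3 kHz.
1.3 kHz ≤ fs/2 = 21 kHz, appears at 1.3 kHz.
Distinct values: {1.3 kHz, 7.5 kHz, 14.3 kHz, 17.4 kHz}.

1.3 kHz, 7.5 kHz, 14.3 kHz, 17.4 kHz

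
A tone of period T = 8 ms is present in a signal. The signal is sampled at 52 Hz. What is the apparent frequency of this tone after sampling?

T = 8 ms → f = 1/T = 125 Hz.
125 Hz mod fs = 21 Hz.
21 Hz ≤ fs/2 = 26 Hz, appears at 21 Hz.

21 Hz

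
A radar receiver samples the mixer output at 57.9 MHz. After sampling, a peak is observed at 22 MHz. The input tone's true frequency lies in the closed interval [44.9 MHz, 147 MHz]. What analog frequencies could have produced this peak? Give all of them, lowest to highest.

79.9 MHz, 93.8 MHz, 137.8 MHz

Frequencies that alias to 22 MHz are k·fs ± 22 MHz for integer k ≥ 0.
k=0: 22 MHz.
k=1: 35.9 MHz, 79.9 MHz.
k=2: 93.8 MHz, 137.8 MHz.
k=3: 151.7 MHz, 195.7 MHz.
Within [44.9 MHz, 147 MHz]: 79.9 MHz, 93.8 MHz, 137.8 MHz.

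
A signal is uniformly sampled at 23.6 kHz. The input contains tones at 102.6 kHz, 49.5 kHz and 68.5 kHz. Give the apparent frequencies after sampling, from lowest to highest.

2.3 kHz, 8.2 kHz

fs/2 = 11.8 kHz.
102.6 kHz mod fs = 8.2 kHz.
8.2 kHz ≤ fs/2 = 11.8 kHz, appears at 8.2 kHz.
49.5 kHz mod fs = 2.3 kHz.
2.3 kHz ≤ fs/2 = 11.8 kHz, appears at 2.3 kHz.
68.5 kHz mod fs = 21.3 kHz.
21.3 kHz > fs/2 = 11.8 kHz, folds to fs − 21.3 kHz = 2.3 kHz.
Distinct values: {2.3 kHz, 8.2 kHz}.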